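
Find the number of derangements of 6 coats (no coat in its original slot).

Use the recurrence D(n) = (n-1)(D(n-1) + D(n-2)) with D(0)=1, D(1)=0.
D(2) = 1 x (0 + 1) = 1
D(3) = 2 x (1 + 0) = 2
D(4) = 3 x (2 + 1) = 9
D(5) = 4 x (9 + 2) = 44
D(6) = 5 x (D(5) + D(4)) = 5 x (44 + 9)

Final answer: D(6) = 265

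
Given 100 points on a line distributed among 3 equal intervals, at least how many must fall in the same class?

By pigeonhole with 100 objects and 3 categories: ceiling(100/3).

Final answer: 34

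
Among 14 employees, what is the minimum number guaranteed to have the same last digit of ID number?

There are 10 possible values for last digit of ID number. With 14 employees and 10 categories, by pigeonhole: ceiling(14/10).

Final answer: 2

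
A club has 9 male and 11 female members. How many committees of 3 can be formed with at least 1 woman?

Sum over valid woman counts:
C(11,1)C(9,2) = 396
C(11,2)C(9,1) = 495
C(11,3)C(9,0) = 165
Total: 396 + 495 + 165.

Final answer: 1056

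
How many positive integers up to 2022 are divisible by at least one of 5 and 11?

Multiples of 5: 404. Multiples of 11: 183. Of both (lcm=55): 36.
By inclusion-exclusion: 404 + 183 - 36.

Final answer: 551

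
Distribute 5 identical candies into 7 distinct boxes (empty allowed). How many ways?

Stars and bars: C(n+k-1, k-1) = C(11,6).

Final answer: C(11,6) = 462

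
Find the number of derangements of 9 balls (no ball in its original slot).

Derangements satisfy D(n) = (n-1)(D(n-1) + D(n-2)), starting from D(0)=1, D(1)=0.
D(2) = 1 x (0 + 1) = 1
D(3) = 2 x (1 + 0) = 2
D(4) = 3 x (2 + 1) = 9
D(5) = 4 x (9 + 2) = 44
D(6) = 5 x (44 + 9) = 265
D(7) = 6 x (265 + 44) = 1854
D(8) = 7 x (1854 + 265) = 14833
D(9) = 8 x (D(8) + D(7)) = 8 x (14833 + 1854)

Final answer: D(9) = 133496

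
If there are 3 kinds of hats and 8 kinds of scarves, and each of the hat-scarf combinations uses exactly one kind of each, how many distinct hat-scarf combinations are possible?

By the multiplication principle: 3 x 8.

Final answer: 24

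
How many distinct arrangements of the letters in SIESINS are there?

Letters (E:1, I:2, N:1, S:3). Total letters: 7.
Permutations = 7!/(3! x 2!).

Final answer: 420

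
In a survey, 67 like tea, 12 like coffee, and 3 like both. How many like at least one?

|A union B| = |A| + |B| - |A intersect B| = 67 + 12 - 3.

Final answer: 76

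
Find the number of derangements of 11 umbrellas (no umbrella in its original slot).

Derangements satisfy D(n) = (n-1)(D(n-1) + D(n-2)), starting from D(0)=1, D(1)=0.
D(2) = 1 x (0 + 1) = 1
D(3) = 2 x (1 + 0) = 2
D(4) = 3 x (2 + 1) = 9
D(5) = 4 x (9 + 2) = 44
D(6) = 5 x (44 + 9) = 265
D(7) = 6 x (265 + 44) = 1854
D(8) = 7 x (1854 + 265) = 14833
D(9) = 8 x (14833 + 1854) = 133496
D(10) = 9 x (133496 + 14833) = 1334961
D(11) = 10 x (D(10) + D(9)) = 10 x (1334961 + 133496)

Final answer: D(11) = 14684570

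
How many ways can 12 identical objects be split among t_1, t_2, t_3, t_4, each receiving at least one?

Substitute t'_i = t_i - 1 (so t'_i >= 0). Then sum t'_i = 12 - 4 = 8.
Stars and bars: C(8+4-1, 4-1) = C(11,3).

Final answer: C(11,3) = 165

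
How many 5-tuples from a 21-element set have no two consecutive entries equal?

First character: 21 choices. Each subsequent: 20 choices (must differ from the previous one).
Total: 21 x 20^4.

Final answer: 21 x 20^{4} = 3360000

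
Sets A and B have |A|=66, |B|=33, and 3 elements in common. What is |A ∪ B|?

|A union B| = |A| + |B| - |A intersect B| = 66 + 33 - 3.

Final answer: 96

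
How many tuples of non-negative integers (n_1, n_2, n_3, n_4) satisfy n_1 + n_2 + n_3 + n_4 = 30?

Stars and bars with 30 stars and 3 bars:
C(30+4-1, 4-1) = C(33,3).

Final answer: C(33,3) = 5456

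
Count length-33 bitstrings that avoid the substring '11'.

Classify by the final bit: ...0 gives a(n-1) strings, ...01 gives a(n-2) strings. Thus a(n) = a(n-1) + a(n-2) with a(1)=2, a(2)=3.
Building up term by term: a(1)=2, a(2)=3, a(3)=5, a(4)=8, a(5)=13, a(6)=21, a(7)=34, a(8)=55, a(9)=89, a(10)=144, a(11)=233, a(12)=377, a(13)=610, a(14)=987, a(15)=1597, a(16)=2584, a(17)=4181, a(18)=6765, a(19)=10946, a(20)=17711, a(21)=28657, a(22)=46368, a(23)=75025, a(24)=121393, a(25)=196418, a(26)=317811, a(27)=514229, a(28)=832040, a(29)=1346269, a(30)=2178309, a(31)=3524578, a(32)=5702887, a(33)=9227465.

Final answer: 9227465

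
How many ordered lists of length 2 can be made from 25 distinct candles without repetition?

P(25,2) = 25!/(25-2)! = 25!/23!.

Final answer: P(25,2) = 600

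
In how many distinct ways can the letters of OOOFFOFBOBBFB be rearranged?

Letters (B:4, F:4, O:5). Total letters: 13.
Permutations = 13!/(5! x 4! x 4!).

Final answer: 90090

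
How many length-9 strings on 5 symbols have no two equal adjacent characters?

First character: 5 choices. Each subsequent: 4 choices (must differ from the previous one).
Total: 5 x 4^8.

Final answer: 5 x 4^{8} = 327680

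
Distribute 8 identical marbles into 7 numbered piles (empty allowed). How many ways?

Stars and bars: C(n+k-1, k-1) = C(14,6).

Final answer: C(14,6) = 3003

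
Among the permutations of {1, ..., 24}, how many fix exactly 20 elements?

Choose which 20 elements are fixed: C(24,20) = 10626.
Derange the remaining 4 using D(j) = (j-1)(D(j-1) + D(j-2)), D(0)=1, D(1)=0: D(2)=1, D(3)=2, D(4)=9.
Total: 10626 x 9.

Final answer: C(24,20) D(4) = 95634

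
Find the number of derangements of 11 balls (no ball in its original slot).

Derangements satisfy D(n) = (n-1)(D(n-1) + D(n-2)), starting from D(0)=1, D(1)=0.
D(2) = 1 x (0 + 1) = 1
D(3) = 2 x (1 + 0) = 2
D(4) = 3 x (2 + 1) = 9
D(5) = 4 x (9 + 2) = 44
D(6) = 5 x (44 + 9) = 265
D(7) = 6 x (265 + 44) = 1854
D(8) = 7 x (1854 + 265) = 14833
D(9) = 8 x (14833 + 1854) = 133496
D(10) = 9 x (133496 + 14833) = 1334961
D(11) = 10 x (D(10) + D(9)) = 10 x (1334961 + 133496)

Final answer: D(11) = 14684570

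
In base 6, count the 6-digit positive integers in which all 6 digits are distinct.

The leading digit has 5 choices (anything but zero); the next has 5 (anything but the first), then 4, and so on, one fewer each time.
Total: 5 x 5 x 4 x 3 x 2 x 1.

Final answer: 600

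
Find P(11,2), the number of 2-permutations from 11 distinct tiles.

P(11,2) = 11!/(11-2)! = 11!/9!.

Final answer: P(11,2) = 110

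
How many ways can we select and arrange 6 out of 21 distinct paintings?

P(21,6) = 21!/(21-6)! = 21!/15!.

Final answer: P(21,6) = 39070080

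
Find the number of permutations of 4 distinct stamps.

The number of ways to arrange 4 distinct objects is 4!.

Final answer: 4! = 24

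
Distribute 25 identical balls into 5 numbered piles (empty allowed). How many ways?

Stars and bars: C(n+k-1, k-1) = C(29,4).

Final answer: C(29,4) = 23751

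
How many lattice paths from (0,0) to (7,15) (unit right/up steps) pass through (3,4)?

Paths (0,0)->(3,4): C(7,4) = 35.
Paths (3,4)->(7,15): C(15,11) = 1365.
By multiplication principle: 35 x 1365.

Final answer: 47775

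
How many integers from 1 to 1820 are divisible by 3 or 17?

Multiples of 3: 606. Multiples of 17: 107. Of both (lcm=51): 35.
By inclusion-exclusion: 606 + 107 - 35.

Final answer: 678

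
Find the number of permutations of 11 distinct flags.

The number of ways to arrange 11 distinct objects is 11!.

Final answer: 11! = 39916800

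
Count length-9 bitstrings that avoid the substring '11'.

Classify by the final bit: ...0 gives a(n-1) strings, ...01 gives a(n-2) strings. Thus a(n) = a(n-1) + a(n-2) with a(1)=2, a(2)=3.
Iterating the recurrence: a(1)=2, a(2)=3, a(3)=5, a(4)=8, a(5)=13, a(6)=21, a(7)=34, a(8)=55, a(9)=89.

Final answer: 89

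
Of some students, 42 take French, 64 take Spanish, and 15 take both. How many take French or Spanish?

|A union B| = |A| + |B| - |A intersect B| = 42 + 64 - 15.

Final answer: 91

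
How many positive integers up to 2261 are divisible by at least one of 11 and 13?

Multiples of 11: 205. Multiples of 13: 173. Of both (lcm=143): 15.
By inclusion-exclusion: 205 + 173 - 15.

Final answer: 363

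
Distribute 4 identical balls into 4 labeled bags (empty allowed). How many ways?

Stars and bars: C(n+k-1, k-1) = C(7,3).

Final answer: C(7,3) = 35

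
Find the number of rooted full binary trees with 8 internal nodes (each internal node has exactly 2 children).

This is counted by the nth Catalan number C_n. Here n = 8.
C_n = C(2n,n)/(n+1), so C_{8} = C(16,8)/9 = 12870/9.

Final answer: C_{8} = 1430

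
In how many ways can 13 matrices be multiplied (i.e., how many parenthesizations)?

This is counted by the nth Catalan number C_n. Here n = 13 - 1 = 12.
Using C_0 = 1 and C_(k+1) = C_k x 2(2k+1)/(k+2), build up term by term: C_1=1, C_2=2, C_3=5, C_4=14, C_5=42, C_6=132, C_7=429, C_8=1430, C_9=4862, C_10=16796, C_11=58786, C_12=208012.

Final answer: C_{12} = 208012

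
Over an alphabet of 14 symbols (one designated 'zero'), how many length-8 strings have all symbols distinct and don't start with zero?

The leading digit has 13 choices (anything but zero); the next has 13 (anything but the first), then 12, and so on, one fewer each time.
Total: 13 x 13 x 12 x 11 x 10 x 9 x 8 x 7.

Final answer: 112432320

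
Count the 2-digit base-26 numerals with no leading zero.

In base 26, the leading digit has 25 choices (1..25); each of the remaining 1 digits has 26 choices.
Total: 25 x 26^1.

Final answer: 650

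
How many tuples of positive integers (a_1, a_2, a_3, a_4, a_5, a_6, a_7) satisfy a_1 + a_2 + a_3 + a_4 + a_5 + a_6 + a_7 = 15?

Substitute a'_i = a_i - 1 (so a'_i >= 0). Then sum a'_i = 15 - 7 = 8.
Stars and bars: C(8+7-1, 7-1) = C(14,6).

Final answer: C(14,6) = 3003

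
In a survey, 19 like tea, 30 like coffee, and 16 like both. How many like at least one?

|A union B| = |A| + |B| - |A intersect B| = 19 + 30 - 16.

Final answer: 33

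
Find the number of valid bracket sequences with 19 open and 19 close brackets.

This is counted by the nth Catalan number C_n. Here n = 19 (pairs).
C_n = (2n)!/(n!(n+1)!), so C_{19} = 38!/(19! x 20!) = C(38,19)/20 = 35345263800/20.

Final answer: C_{19} = 1767263190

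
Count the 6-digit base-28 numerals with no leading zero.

Leading digit: 27 options (nonzero). Other 5 digit(s): 28 options each.
Total: 27 x 28^5.

Final answer: 464679936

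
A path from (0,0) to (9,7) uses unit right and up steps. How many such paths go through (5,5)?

Paths (0,0)->(5,5): C(10,5) = 252.
Paths (5,5)->(9,7): C(6,2) = 15.
By multiplication principle: 252 x 15.

Final answer: 3780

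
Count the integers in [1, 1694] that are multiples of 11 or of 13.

Multiples of 11: 154. Multiples of 13: 130. Of both (lcm=143): 11.
By inclusion-exclusion: 154 + 130 - 11.

Final answer: 273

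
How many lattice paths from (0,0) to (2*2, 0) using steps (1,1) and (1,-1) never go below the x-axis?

Total monotonic paths to (2,2): C(4,2) = 6.
Reflecting each bad path at its first crossing gives a bijection with paths to (1,3): C(4,3) = 4.
Valid Dyck paths: 6 - 4.
(These counts are the Catalan numbers.)

Final answer: C_{2} = 2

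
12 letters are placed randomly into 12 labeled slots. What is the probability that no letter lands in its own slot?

D(n) = (n-1)(D(n-1) + D(n-2)), D(0)=1, D(1)=0.
Building up: D(2)=1, D(3)=2, D(4)=9, D(5)=44, D(6)=265, D(7)=1854, D(8)=14833, D(9)=133496, D(10)=1334961, D(11)=14684570, D(12)=176214841.
Total arrangements: 12! = 479001600.
Probability = D(12)/12! = 16019531/43545600.

Final answer: D(12)/12! = 176214841/479001600 = 0.367879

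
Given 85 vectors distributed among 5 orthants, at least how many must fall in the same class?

By pigeonhole with 85 objects and 5 categories: ceiling(85/5).

Final answer: 17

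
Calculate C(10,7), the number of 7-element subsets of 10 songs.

C(10,7) = 10!/(7! x 3!).

Final answer: \binom{10}{7} = 120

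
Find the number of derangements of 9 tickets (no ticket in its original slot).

Derangements satisfy D(n) = (n-1)(D(n-1) + D(n-2)), starting from D(0)=1, D(1)=0.
D(2) = 1 x (0 + 1) = 1
D(3) = 2 x (1 + 0) = 2
D(4) = 3 x (2 + 1) = 9
D(5) = 4 x (9 + 2) = 44
D(6) = 5 x (44 + 9) = 265
D(7) = 6 x (265 + 44) = 1854
D(8) = 7 x (1854 + 265) = 14833
D(9) = 8 x (D(8) + D(7)) = 8 x (14833 + 1854)

Final answer: D(9) = 133496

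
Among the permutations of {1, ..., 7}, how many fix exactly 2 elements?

Choose which 2 elements are fixed: C(7,2) = 21.
Derange the remaining 5 using D(j) = (j-1)(D(j-1) + D(j-2)), D(0)=1, D(1)=0: D(2)=1, D(3)=2, D(4)=9, D(5)=44.
Total: 21 x 44.

Final answer: C(7,2) D(5) = 924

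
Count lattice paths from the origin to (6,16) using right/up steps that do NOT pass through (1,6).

Total paths to (6,16): C(22,16) = 74613.
Paths through (1,6): C(7,6) x C(15,10) = 21021.
Avoiding (1,6): 74613 - 21021.

Final answer: 53592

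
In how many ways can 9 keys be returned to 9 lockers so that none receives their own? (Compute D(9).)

Derangements satisfy D(n) = (n-1)(D(n-1) + D(n-2)), starting from D(0)=1, D(1)=0.
D(2) = 1 x (0 + 1) = 1
D(3) = 2 x (1 + 0) = 2
D(4) = 3 x (2 + 1) = 9
D(5) = 4 x (9 + 2) = 44
D(6) = 5 x (44 + 9) = 265
D(7) = 6 x (265 + 44) = 1854
D(8) = 7 x (1854 + 265) = 14833
D(9) = 8 x (D(8) + D(7)) = 8 x (14833 + 1854)

Final answer: D(9) = 133496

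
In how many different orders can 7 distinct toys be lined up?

The number of ways to arrange 7 distinct objects is 7!.

Final answer: 7! = 5040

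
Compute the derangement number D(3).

Derangements satisfy D(n) = (n-1)(D(n-1) + D(n-2)), starting from D(0)=1, D(1)=0.
Building up: D(2)=1.
D(3) = 2 x (D(2) + D(1)) = 2 x (1 + 0).

Final answer: D(3) = 2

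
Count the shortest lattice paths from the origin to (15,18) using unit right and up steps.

Each path has 15 right steps and 18 up steps in some order (33 steps total).
Choose which 18 of the 33 steps are up: C(33,18).

Final answer: C(33,18) = 1037158320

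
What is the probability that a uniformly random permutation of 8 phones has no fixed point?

D(n) = (n-1)(D(n-1) + D(n-2)), D(0)=1, D(1)=0.
Building up: D(2)=1, D(3)=2, D(4)=9, D(5)=44, D(6)=265, D(7)=1854, D(8)=14833.
Total arrangements: 8! = 40320.
Probability = D(8)/8! = 2119/5760.

Final answer: D(8)/8! = 14833/40320 = 0.367882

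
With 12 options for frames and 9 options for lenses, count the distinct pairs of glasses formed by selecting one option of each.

By the multiplication principle: 12 x 9.

Final answer: 108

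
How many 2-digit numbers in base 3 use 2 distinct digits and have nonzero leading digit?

The leading digit has 2 choices (anything but zero); the next has 2 (anything but the first), then 1, and so on, one fewer each time.
Total: 2 x 2.

Final answer: 4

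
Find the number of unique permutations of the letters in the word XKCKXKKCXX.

Letters (C:2, K:4, X:4). Total letters: 10.
Permutations = 10!/(4! x 4! x 2!).

Final answer: 3150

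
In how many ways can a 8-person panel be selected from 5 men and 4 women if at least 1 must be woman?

Sum over valid woman counts:
C(4,3)C(5,5) = 4
C(4,4)C(5,4) = 5
Total: 4 + 5.

Final answer: 9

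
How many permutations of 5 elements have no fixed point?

Derangements satisfy D(n) = (n-1)(D(n-1) + D(n-2)), starting from D(0)=1, D(1)=0.
D(2) = 1 x (0 + 1) = 1
D(3) = 2 x (1 + 0) = 2
D(4) = 3 x (2 + 1) = 9
D(5) = 4 x (D(4) + D(3)) = 4 x (9 + 2)

Final answer: D(5) = 44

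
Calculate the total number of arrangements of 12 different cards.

The number of ways to arrange 12 distinct objects is 12!.

Final answer: 12! = 479001600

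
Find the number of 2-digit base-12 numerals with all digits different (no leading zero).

The leading digit has 11 choices (anything but zero); the next has 11 (anything but the first), then 10, and so on, one fewer each time.
Total: 11 x 11.

Final answer: 121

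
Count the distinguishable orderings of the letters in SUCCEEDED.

Letters (C:2, D:2, E:3, S:1, U:1). Total letters: 9.
Permutations = 9!/(3! x 2! x 2!).

Final answer: 15120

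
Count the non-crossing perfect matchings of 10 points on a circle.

This is a standard Catalan-number count: the answer is C_n. Here n = 10/2 = 5.
C_n = C(2n,n)/(n+1), so C_{5} = C(10,5)/6 = 252/6.

Final answer: C_{5} = 42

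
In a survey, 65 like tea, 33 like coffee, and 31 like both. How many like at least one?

|A union B| = |A| + |B| - |A intersect B| = 65 + 33 - 31.

Final answer: 67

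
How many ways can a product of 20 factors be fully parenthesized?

This is counted by the nth Catalan number C_n. Here n = 20 - 1 = 19.
C_n = C(2n,n)/(n+1), so C_{19} = C(38,19)/20 = 35345263800/20.

Final answer: C_{19} = 1767263190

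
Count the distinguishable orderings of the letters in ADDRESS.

Letters (A:1, D:2, E:1, R:1, S:2). Total letters: 7.
Permutations = 7!/(2! x 2!).

Final answer: 1260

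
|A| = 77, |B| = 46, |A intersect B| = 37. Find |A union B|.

|A union B| = |A| + |B| - |A intersect B| = 77 + 46 - 37.

Final answer: 86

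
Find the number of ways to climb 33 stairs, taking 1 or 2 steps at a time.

Condition on the final move: it is a 1-step (f(n-1) ways to get there) or a 2-step (f(n-2) ways), so f(n) = f(n-1) + f(n-2), with f(1)=1, f(2)=2.
Computing successive values: f(1)=1, f(2)=2, f(3)=3, f(4)=5, f(5)=8, f(6)=13, f(7)=21, f(8)=34, f(9)=55, f(10)=89, f(11)=144, f(12)=233, f(13)=377, f(14)=610, f(15)=987, f(16)=1597, f(17)=2584, f(18)=4181, f(19)=6765, f(20)=10946, f(21)=17711, f(22)=28657, f(23)=46368, f(24)=75025, f(25)=121393, f(26)=196418, f(27)=317811, f(28)=514229, f(29)=832040, f(30)=1346269, f(31)=2178309, f(32)=3524578, f(33)=5702887.

Final answer: 5702887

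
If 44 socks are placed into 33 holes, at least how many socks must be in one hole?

By the pigeonhole principle: ceiling(44/33).

Final answer: 2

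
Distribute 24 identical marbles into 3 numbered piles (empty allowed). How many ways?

Stars and bars: C(n+k-1, k-1) = C(26,2).

Final answer: C(26,2) = 325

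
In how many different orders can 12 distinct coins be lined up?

The number of ways to arrange 12 distinct objects is 12!.

Final answer: 12! = 479001600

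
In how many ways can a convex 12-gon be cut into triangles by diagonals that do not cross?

This is counted by the nth Catalan number C_n. Here n = 12 - 2 = 10.
C_n = C(2n,n) - C(2n,n+1), so C_{10} = C(20,10) - C(20,11) = 184756 - 167960.

Final answer: C_{10} = 16796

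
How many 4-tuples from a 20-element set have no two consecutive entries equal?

Let g(n) count such strings. g(1) = 20, and each valid string of length n-1 extends in 19 ways (any symbol but the last), so g(n) = 19 g(n-1).
Total: g(4) = 20 x 19^3.

Final answer: 20 x 19^{3} = 137180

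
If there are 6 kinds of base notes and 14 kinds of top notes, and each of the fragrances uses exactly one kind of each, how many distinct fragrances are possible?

By the multiplication principle: 6 x 14.

Final answer: 84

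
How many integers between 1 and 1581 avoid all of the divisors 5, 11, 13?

|div by 5|=316, |div by 11|=143, |div by 13|=121.
|div by 5&11|=28, |div by 5&13|=24, |div by 11&13|=11, |div by all|=2.
By inclusion-exclusion, divisible by at least one: 316+143+121-28-24-11+2 = 519.
Not divisible by any: 1581 - 519.

Final answer: 1062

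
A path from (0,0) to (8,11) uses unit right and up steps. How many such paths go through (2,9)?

Paths (0,0)->(2,9): C(11,9) = 55.
Paths (2,9)->(8,11): C(8,2) = 28.
By multiplication principle: 55 x 28.

Final answer: 1540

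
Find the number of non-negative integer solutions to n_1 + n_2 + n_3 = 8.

Stars and bars with 8 stars and 2 bars:
C(8+3-1, 3-1) = C(10,2).

Final answer: C(10,2) = 45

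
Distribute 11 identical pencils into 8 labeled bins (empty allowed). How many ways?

Stars and bars: C(n+k-1, k-1) = C(18,7).

Final answer: C(18,7) = 31824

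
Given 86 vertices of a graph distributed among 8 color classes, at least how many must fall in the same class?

By pigeonhole with 86 objects and 8 categories: ceiling(86/8).

Final answer: 11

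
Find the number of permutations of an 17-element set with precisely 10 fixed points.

Choose which 10 elements are fixed: C(17,10) = 19448.
Derange the remaining 7 using D(j) = (j-1)(D(j-1) + D(j-2)), D(0)=1, D(1)=0: D(2)=1, D(3)=2, D(4)=9, D(5)=44, D(6)=265, D(7)=1854.
Total: 19448 x 1854.

Final answer: C(17,10) D(7) = 36056592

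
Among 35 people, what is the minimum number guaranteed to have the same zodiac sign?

There are 12 possible values for zodiac sign. With 35 people and 12 categories, by pigeonhole: ceiling(35/12).

Final answer: 3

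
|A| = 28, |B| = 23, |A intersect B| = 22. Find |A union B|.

|A union B| = |A| + |B| - |A intersect B| = 28 + 23 - 22.

Final answer: 29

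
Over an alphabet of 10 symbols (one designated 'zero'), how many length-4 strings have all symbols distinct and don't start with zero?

The leading digit has 9 choices (anything but zero); the next has 9 (anything but the first), then 8, and so on, one fewer each time.
Total: 9 x 9 x 8 x 7.

Final answer: 4536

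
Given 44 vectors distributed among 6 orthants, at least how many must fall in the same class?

By pigeonhole with 44 objects and 6 categories: ceiling(44/6).

Final answer: 8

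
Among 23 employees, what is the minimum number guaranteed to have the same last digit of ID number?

There are 10 possible values for last digit of ID number. With 23 employees and 10 categories, by pigeonhole: ceiling(23/10).

Final answer: 3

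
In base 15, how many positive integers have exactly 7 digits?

Leading digit: 14 options (nonzero). Other 6 digit(s): 15 options each.
Total: 14 x 15^6.

Final answer: 159468750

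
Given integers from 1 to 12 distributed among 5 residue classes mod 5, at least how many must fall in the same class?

By pigeonhole with 12 objects and 5 categories: ceiling(12/5).

Final answer: 3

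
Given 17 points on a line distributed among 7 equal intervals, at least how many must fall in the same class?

By pigeonhole with 17 objects and 7 categories: ceiling(17/7).

Final answer: 3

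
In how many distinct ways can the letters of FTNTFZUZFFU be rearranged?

Letters (F:4, N:1, T:2, U:2, Z:2). Total letters: 11.
Permutations = 11!/(4! x 2! x 2! x 2!).

Final answer: 207900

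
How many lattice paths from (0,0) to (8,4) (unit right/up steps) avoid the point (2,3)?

Total paths to (8,4): C(12,4) = 495.
Paths through (2,3): C(5,3) x C(7,1) = 70.
Avoiding (2,3): 495 - 70.

Final answer: 425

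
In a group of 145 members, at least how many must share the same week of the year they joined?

There are 52 possible values for week of the year they joined. With 145 members and 52 categories, by pigeonhole: ceiling(145/52).

Final answer: 3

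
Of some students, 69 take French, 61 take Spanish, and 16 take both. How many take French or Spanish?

|A union B| = |A| + |B| - |A intersect B| = 69 + 61 - 16.

Final answer: 114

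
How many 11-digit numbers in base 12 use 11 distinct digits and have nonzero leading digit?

First digit: 11 (nonzero). Second: 11 (not first). Third: 10, etc.
Total: 11 x 11 x 10 x 9 x 8 x 7 x 6 x 5 x 4 x 3 x 2.

Final answer: 439084800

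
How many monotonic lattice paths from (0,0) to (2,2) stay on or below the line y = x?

Total monotonic paths to (2,2): C(4,2) = 6.
Paths that cross above y=x (reflection bijection): C(4,3) = 4.
Valid Dyck paths: 6 - 4.
(These counts are the Catalan numbers.)

Final answer: C_{2} = 2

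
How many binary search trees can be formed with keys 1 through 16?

The structures are counted by the Catalan number C_n. Here n = 16.
Using C_0 = 1 and C_(k+1) = C_k x 2(2k+1)/(k+2), build up term by term: C_1=1, C_2=2, C_3=5, C_4=14, C_5=42, C_6=132, C_7=429, C_8=1430, C_9=4862, C_10=16796, C_11=58786, C_12=208012, C_13=742900, C_14=2674440, C_15=9694845, C_16=35357670.

Final answer: C_{16} = 35357670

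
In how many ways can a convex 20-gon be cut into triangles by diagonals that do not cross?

This is a standard Catalan-number count: the answer is C_n. Here n = 20 - 2 = 18.
C_n = C(2n,n) - C(2n,n+1), so C_{18} = C(36,18) - C(36,19) = 9075135300 - 8597496600.

Final answer: C_{18} = 477638700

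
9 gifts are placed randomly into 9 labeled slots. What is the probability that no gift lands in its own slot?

D(n) = (n-1)(D(n-1) + D(n-2)), D(0)=1, D(1)=0.
Building up: D(2)=1, D(3)=2, D(4)=9, D(5)=44, D(6)=265, D(7)=1854, D(8)=14833, D(9)=133496.
Total arrangements: 9! = 362880.
Probability = D(9)/9! = 16687/45360.

Final answer: D(9)/9! = 133496/362880 = 0.367879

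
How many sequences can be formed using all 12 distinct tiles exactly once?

The number of ways to arrange 12 distinct objects is 12!.

Final answer: 12! = 479001600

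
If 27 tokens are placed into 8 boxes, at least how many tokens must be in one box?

By the pigeonhole principle: ceiling(27/8).

Final answer: 4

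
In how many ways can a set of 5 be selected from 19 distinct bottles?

C(19,5) = 19!/(5! x (19-5)!).

Final answer: C(19,5) = 11628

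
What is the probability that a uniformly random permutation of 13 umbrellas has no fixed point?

Derangements satisfy D(n) = (n-1)(D(n-1) + D(n-2)), starting from D(0)=1, D(1)=0.
Building up: D(2)=1, D(3)=2, D(4)=9, D(5)=44, D(6)=265, D(7)=1854, D(8)=14833, D(9)=133496, D(10)=1334961, D(11)=14684570, D(12)=176214841, D(13)=2290792932.
Total arrangements: 13! = 6227020800.
Probability = D(13)/13! = 63633137/172972800.

Final answer: D(13)/13! = 2290792932/6227020800 = 0.367879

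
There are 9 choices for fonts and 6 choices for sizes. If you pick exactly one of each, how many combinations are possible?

By the multiplication principle: 9 x 6.

Final answer: 54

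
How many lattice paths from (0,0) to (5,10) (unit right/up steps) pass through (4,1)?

Paths (0,0)->(4,1): C(5,1) = 5.
Paths (4,1)->(5,10): C(10,9) = 10.
By multiplication principle: 5 x 10.

Final answer: 50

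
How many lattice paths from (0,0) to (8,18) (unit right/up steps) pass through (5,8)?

Paths (0,0)->(5,8): C(13,8) = 1287.
Paths (5,8)->(8,18): C(13,10) = 286.
By multiplication principle: 1287 x 286.

Final answer: 368082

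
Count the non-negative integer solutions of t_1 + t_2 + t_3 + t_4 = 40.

Stars and bars with 40 stars and 3 bars:
C(40+4-1, 4-1) = C(43,3).

Final answer: C(43,3) = 12341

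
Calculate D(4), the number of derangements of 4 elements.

Derangements satisfy D(n) = (n-1)(D(n-1) + D(n-2)), starting from D(0)=1, D(1)=0.
Building up: D(2)=1, D(3)=2.
D(4) = 3 x (D(3) + D(2)) = 3 x (2 + 1).

Final answer: D(4) = 9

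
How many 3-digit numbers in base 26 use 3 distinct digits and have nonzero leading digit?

First digit: 25 (nonzero). Second: 25 (not first). Third: 24, etc.
Total: 25 x 25 x 24.

Final answer: 15000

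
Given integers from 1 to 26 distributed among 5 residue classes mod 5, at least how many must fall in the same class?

By pigeonhole with 26 objects and 5 categories: ceiling(26/5).

Final answer: 6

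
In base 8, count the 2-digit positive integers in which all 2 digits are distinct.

The leading digit has 7 choices (anything but zero); the next has 7 (anything but the first), then 6, and so on, one fewer each time.
Total: 7 x 7.

Final answer: 49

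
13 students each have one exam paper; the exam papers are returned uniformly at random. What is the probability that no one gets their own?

D(n) = (n-1)(D(n-1) + D(n-2)), D(0)=1, D(1)=0.
Building up: D(2)=1, D(3)=2, D(4)=9, D(5)=44, D(6)=265, D(7)=1854, D(8)=14833, D(9)=133496, D(10)=1334961, D(11)=14684570, D(12)=176214841, D(13)=2290792932.
Total arrangements: 13! = 6227020800.
Probability = D(13)/13! = 63633137/172972800.

Final answer: D(13)/13! = 2290792932/6227020800 = 0.367879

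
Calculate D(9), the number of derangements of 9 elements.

D(n) = (n-1)(D(n-1) + D(n-2)), D(0)=1, D(1)=0.
Building up: D(2)=1, D(3)=2, D(4)=9, D(5)=44, D(6)=265, D(7)=1854, D(8)=14833.
D(9) = 8 x (D(8) + D(7)) = 8 x (14833 + 1854).

Final answer: D(9) = 133496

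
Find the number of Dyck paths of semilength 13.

Total monotonic paths to (13,13): C(26,13) = 10400600.
Reflecting each bad path at its first crossing gives a bijection with paths to (12,14): C(26,14) = 9657700.
Valid Dyck paths: 10400600 - 9657700.
(Equivalently, C_{13} = C(26,13)/14 = 10400600/14.)

Final answer: C_{13} = 742900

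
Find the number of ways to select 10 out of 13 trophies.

C(13,10) = 13!/(10! x 3!).

Final answer: \binom{13}{10} = 286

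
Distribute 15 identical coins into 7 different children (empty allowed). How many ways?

Stars and bars: C(n+k-1, k-1) = C(21,6).

Final answer: C(21,6) = 54264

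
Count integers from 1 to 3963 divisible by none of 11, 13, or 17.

|div by 11|=360, |div by 13|=304, |div by 17|=233.
|div by 11&13|=27, |div by 11&17|=21, |div by 13&17|=17, |div by all|=1.
By inclusion-exclusion, divisible by at least one: 360+304+233-27-21-17+1 = 833.
Not divisible by any: 3963 - 833.

Final answer: 3130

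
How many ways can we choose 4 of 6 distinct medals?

C(6,4) = 6!/(4! x (6-4)!).

Final answer: C(6,4) = 15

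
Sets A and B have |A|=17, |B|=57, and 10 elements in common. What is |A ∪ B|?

|A union B| = |A| + |B| - |A intersect B| = 17 + 57 - 10.

Final answer: 64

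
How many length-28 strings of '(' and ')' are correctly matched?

This is counted by the nth Catalan number C_n. Here n = 14 (pairs).
C_n = C(2n,n)/(n+1), so C_{14} = C(28,14)/15 = 40116600/15.

Final answer: C_{14} = 2674440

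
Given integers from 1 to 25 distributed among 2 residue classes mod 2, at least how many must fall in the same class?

By pigeonhole with 25 objects and 2 categories: ceiling(25/2).

Final answer: 13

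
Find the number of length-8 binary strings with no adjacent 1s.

Let a(n) count valid strings. If the last bit is 0 the prefix is any valid string of length n-1; if it is 1 the string must end in 01 with a valid prefix of length n-2. So a(n) = a(n-1) + a(n-2), a(1)=2, a(2)=3.
Building up term by term: a(1)=2, a(2)=3, a(3)=5, a(4)=8, a(5)=13, a(6)=21, a(7)=34, a(8)=55.

Final answer: 55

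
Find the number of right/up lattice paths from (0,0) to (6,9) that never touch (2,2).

Total paths to (6,9): C(15,9) = 5005.
Paths through (2,2): C(4,2) x C(11,7) = 1980.
Avoiding (2,2): 5005 - 1980.

Final answer: 3025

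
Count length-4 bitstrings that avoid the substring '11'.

Let a(n) count valid strings. If the last bit is 0 the prefix is any valid string of length n-1; if it is 1 the string must end in 01 with a valid prefix of length n-2. So a(n) = a(n-1) + a(n-2), a(1)=2, a(2)=3.
Computing successive values: a(1)=2, a(2)=3, a(3)=5, a(4)=8.

Final answer: 8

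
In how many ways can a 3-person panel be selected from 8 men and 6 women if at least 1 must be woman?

Sum over valid woman counts:
C(6,1)C(8,2) = 168
C(6,2)C(8,1) = 120
C(6,3)C(8,0) = 20
Total: 168 + 120 + 20.

Final answer: 308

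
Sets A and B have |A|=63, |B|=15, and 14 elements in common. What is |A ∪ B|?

|A union B| = |A| + |B| - |A intersect B| = 63 + 15 - 14.

Final answer: 64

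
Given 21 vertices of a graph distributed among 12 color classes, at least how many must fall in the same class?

By pigeonhole with 21 objects and 12 categories: ceiling(21/12).

Final answer: 2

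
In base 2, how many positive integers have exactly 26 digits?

In base 2, the leading digit has 1 choices (1..1); each of the remaining 25 digits has 2 choices.
Total: 1 x 2^25.

Final answer: 33554432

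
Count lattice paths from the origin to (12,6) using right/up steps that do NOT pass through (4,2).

Total paths to (12,6): C(18,6) = 18564.
Paths through (4,2): C(6,2) x C(12,4) = 7425.
Avoiding (4,2): 18564 - 7425.

Final answer: 11139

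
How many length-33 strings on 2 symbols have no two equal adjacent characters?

First character: 2 choices. Each subsequent: 1 choices (must differ from the previous one).
Total: 2 x 1^32.

Final answer: 2 x 1^{32} = 2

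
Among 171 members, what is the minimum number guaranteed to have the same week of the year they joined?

There are 52 possible values for week of the year they joined. With 171 members and 52 categories, by pigeonhole: ceiling(171/52).

Final answer: 4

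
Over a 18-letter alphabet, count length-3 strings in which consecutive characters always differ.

First character: 18 choices. Each subsequent: 17 choices (must differ from the previous one).
Total: 18 x 17^2.

Final answer: 18 x 17^{2} = 5202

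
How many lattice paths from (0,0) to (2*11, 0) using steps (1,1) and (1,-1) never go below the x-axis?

Total monotonic paths to (11,11): C(22,11) = 705432.
Reflecting each bad path at its first crossing gives a bijection with paths to (10,12): C(22,12) = 646646.
Valid Dyck paths: 705432 - 646646.
(These counts are the Catalan numbers.)

Final answer: C_{11} = 58786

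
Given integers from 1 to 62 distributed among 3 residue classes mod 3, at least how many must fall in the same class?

By pigeonhole with 62 objects and 3 categories: ceiling(62/3).

Final answer: 21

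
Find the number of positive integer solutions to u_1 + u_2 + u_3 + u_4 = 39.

Substitute u'_i = u_i - 1 (so u'_i >= 0). Then sum u'_i = 39 - 4 = 35.
Stars and bars: C(35+4-1, 4-1) = C(38,3).

Final answer: C(38,3) = 8436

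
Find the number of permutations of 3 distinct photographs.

The number of ways to arrange 3 distinct objects is 3!.

Final answer: 3! = 6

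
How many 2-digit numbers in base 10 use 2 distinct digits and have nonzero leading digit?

First digit: 9 (nonzero). Second: 9 (not first). Third: 8, etc.
Total: 9 x 9.

Final answer: 81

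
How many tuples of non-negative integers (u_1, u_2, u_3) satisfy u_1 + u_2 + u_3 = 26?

Stars and bars with 26 stars and 2 bars:
C(26+3-1, 3-1) = C(28,2).

Final answer: C(28,2) = 378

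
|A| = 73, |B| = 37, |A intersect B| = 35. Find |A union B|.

|A union B| = |A| + |B| - |A intersect B| = 73 + 37 - 35.

Final answer: 75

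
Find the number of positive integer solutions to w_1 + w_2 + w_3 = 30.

Substitute w'_i = w_i - 1 (so w'_i >= 0). Then sum w'_i = 30 - 3 = 27.
Stars and bars: C(27+3-1, 3-1) = C(29,2).

Final answer: C(29,2) = 406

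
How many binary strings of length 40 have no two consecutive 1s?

A valid string ends in 0 (append to any length-(n-1) valid string) or in 01 (append to any length-(n-2) valid string), so a(n) = a(n-1) + a(n-2) with a(1)=2, a(2)=3.
Computing successive values: a(1)=2, a(2)=3, a(3)=5, a(4)=8, a(5)=13, a(6)=21, a(7)=34, a(8)=55, a(9)=89, a(10)=144, a(11)=233, a(12)=377, a(13)=610, a(14)=987, a(15)=1597, a(16)=2584, a(17)=4181, a(18)=6765, a(19)=10946, a(20)=17711, a(21)=28657, a(22)=46368, a(23)=75025, a(24)=121393, a(25)=196418, a(26)=317811, a(27)=514229, a(28)=832040, a(29)=1346269, a(30)=2178309, a(31)=3524578, a(32)=5702887, a(33)=9227465, a(34)=14930352, a(35)=24157817, a(36)=39088169, a(37)=63245986, a(38)=102334155, a(39)=165580141, a(40)=267914296.

Final answer: 267914296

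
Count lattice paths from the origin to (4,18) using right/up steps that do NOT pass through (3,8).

Total paths to (4,18): C(22,18) = 7315.
Paths through (3,8): C(11,8) x C(11,10) = 1815.
Avoiding (3,8): 7315 - 1815.

Final answer: 5500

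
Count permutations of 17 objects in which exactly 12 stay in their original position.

Choose which 12 elements are fixed: C(17,12) = 6188.
Derange the remaining 5 using D(j) = (j-1)(D(j-1) + D(j-2)), D(0)=1, D(1)=0: D(2)=1, D(3)=2, D(4)=9, D(5)=44.
Total: 6188 x 44.

Final answer: C(17,12) D(5) = 272272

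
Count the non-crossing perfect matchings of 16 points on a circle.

The structures are counted by the Catalan number C_n. Here n = 16/2 = 8.
C_n = C(2n,n)/(n+1), so C_{8} = C(16,8)/9 = 12870/9.

Final answer: C_{8} = 1430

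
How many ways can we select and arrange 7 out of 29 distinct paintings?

P(29,7) = 29!/(29-7)! = 29!/22!.

Final answer: P(29,7) = 7866331200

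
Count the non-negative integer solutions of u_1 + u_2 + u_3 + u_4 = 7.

Stars and bars with 7 stars and 3 bars:
C(7+4-1, 4-1) = C(10,3).

Final answer: C(10,3) = 120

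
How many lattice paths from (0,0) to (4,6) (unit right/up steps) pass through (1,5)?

Paths (0,0)->(1,5): C(6,5) = 6.
Paths (1,5)->(4,6): C(4,1) = 4.
By multiplication principle: 6 x 4.

Final answer: 24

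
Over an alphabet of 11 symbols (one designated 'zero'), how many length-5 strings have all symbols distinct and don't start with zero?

First digit: 10 (nonzero). Second: 10 (not first). Third: 9, etc.
Total: 10 x 10 x 9 x 8 x 7.

Final answer: 50400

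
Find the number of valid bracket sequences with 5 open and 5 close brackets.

The structures are counted by the Catalan number C_n. Here n = 5 (pairs).
C_n = C(2n,n)/(n+1), so C_{5} = C(10,5)/6 = 252/6.

Final answer: C_{5} = 42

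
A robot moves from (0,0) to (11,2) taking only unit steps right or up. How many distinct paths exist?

Each path has 11 right steps and 2 up steps in some order (13 steps total).
Choose which 2 of the 13 steps are up: C(13,2).

Final answer: C(13,2) = 78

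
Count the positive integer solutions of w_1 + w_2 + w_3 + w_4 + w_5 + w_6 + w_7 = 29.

Substitute w'_i = w_i - 1 (so w'_i >= 0). Then sum w'_i = 29 - 7 = 22.
Stars and bars: C(22+7-1, 7-1) = C(28,6).

Final answer: C(28,6) = 376740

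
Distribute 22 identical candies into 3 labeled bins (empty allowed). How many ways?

Stars and bars: C(n+k-1, k-1) = C(24,2).

Final answer: C(24,2) = 276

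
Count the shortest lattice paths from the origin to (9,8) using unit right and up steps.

Each path has 9 right steps and 8 up steps in some order (17 steps total).
Choose which 8 of the 17 steps are up: C(17,8).

Final answer: C(17,8) = 24310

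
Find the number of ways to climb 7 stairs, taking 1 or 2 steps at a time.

Condition on the final move: it is a 1-step (f(n-1) ways to get there) or a 2-step (f(n-2) ways), so f(n) = f(n-1) + f(n-2), with f(1)=1, f(2)=2.
Iterating the recurrence: f(1)=1, f(2)=2, f(3)=3, f(4)=5, f(5)=8, f(6)=13, f(7)=21.

Final answer: 21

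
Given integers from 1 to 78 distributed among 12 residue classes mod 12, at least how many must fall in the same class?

By pigeonhole with 78 objects and 12 categories: ceiling(78/12).

Final answer: 7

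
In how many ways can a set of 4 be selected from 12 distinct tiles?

C(12,4) = 12!/(4! x 8!).

Final answer: \binom{12}{4} = 495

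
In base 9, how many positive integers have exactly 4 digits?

These are the integers in [9^3, 9^4), so the count is 9^4 - 9^3 = 8 x 9^3.

Final answer: 5832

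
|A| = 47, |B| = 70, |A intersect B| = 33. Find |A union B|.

|A union B| = |A| + |B| - |A intersect B| = 47 + 70 - 33.

Final answer: 84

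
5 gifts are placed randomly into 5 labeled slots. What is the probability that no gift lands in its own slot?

D(n) = (n-1)(D(n-1) + D(n-2)), D(0)=1, D(1)=0.
Building up: D(2)=1, D(3)=2, D(4)=9, D(5)=44.
Total arrangements: 5! = 120.
Probability = D(5)/5! = 11/30.

Final answer: D(5)/5! = 44/120 = 0.366667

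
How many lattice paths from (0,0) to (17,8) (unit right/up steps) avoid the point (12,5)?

Total paths to (17,8): C(25,8) = 1081575.
Paths through (12,5): C(17,5) x C(8,3) = 346528.
Avoiding (12,5): 1081575 - 346528.

Final answer: 735047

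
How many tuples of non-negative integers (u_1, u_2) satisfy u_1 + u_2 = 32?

Stars and bars with 32 stars and 1 bars:
C(32+2-1, 2-1) = C(33,1).

Final answer: C(33,1) = 33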